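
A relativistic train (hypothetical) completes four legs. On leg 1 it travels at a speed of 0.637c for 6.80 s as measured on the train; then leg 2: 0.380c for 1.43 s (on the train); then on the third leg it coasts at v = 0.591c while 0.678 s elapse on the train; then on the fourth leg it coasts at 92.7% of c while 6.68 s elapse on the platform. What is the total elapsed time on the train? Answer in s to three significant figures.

Leg 1: 6.80 s is already measured on the train.
Leg 2: 1.43 s is already measured on the train.
Leg 3: 0.678 s is already measured on the train.
Leg 4: β = 0.927; γ = 1/√(1 − 0.927²) = 1/√0.1407 = 2.666; τ_4 = 6.68/2.666 = 2.505 s.
Total: 6.800 + 1.430 + 0.6780 + 2.505 s.

τ = 11.4 s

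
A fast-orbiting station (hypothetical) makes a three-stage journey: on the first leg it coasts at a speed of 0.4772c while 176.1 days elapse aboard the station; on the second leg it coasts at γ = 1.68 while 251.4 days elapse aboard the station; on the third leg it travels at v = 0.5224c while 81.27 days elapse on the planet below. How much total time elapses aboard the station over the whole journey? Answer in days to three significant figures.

Leg 1: 176.1 days is already measured aboard the station.
Leg 2: 251.4 days is already measured aboard the station.
Leg 3: γ = 1/√(1 − 0.5224²) = 1/√0.7271 = 1.173; τ_3 = 81.27/1.173 = 69.30 days.
Total: 176.1 + 251.4 + 69.30 days.

τ = 497 days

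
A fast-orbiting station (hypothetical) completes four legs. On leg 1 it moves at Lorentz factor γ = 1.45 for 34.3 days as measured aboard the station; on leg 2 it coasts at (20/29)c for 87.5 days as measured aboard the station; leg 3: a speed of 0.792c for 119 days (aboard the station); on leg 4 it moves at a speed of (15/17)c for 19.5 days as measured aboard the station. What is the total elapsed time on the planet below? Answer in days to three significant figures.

Leg 1: γ = 1.45; Δt_1 = 1.450 × 34.3 = 49.73 days.
Leg 2: γ = 1/√(1 − (20/29)²) = 29/21 ≈ 1.381; Δt_2 = 1.381 × 87.5 = 120.8 days.
Leg 3: γ = 1/√(1 − 0.792²) = 1/√0.3727 = 1.638; Δt_3 = 1.638 × 119 = 194.9 days.
Leg 4: γ = 1/√(1 − (15/17)²) = 17/8 = 2.125; Δt_4 = 2.125 × 19.5 = 41.44 days.
Total: 49.73 + 120.8 + 194.9 + 41.44 days.

Δt = 407 days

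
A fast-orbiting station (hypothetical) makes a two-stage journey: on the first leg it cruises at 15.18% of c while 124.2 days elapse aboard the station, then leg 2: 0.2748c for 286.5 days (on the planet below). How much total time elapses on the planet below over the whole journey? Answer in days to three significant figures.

Leg 1: β = 0.1518; γ = 1/√(1 − 0.1518²) = 1/√0.9770 = 1.012; Δt_1 = 1.012 × 124.2 = 125.7 days.
Leg 2: 286.5 days is already measured on the planet below.
Total: 125.7 + 286.5 days.

Δt = 412 days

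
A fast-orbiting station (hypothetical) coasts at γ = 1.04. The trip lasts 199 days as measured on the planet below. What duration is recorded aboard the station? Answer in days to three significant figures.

τ = 191 days

γ = 1.04
The interval measured on the planet below is the dilated one; the clock aboard the station measures the proper time τ = Δt/γ = 199/1.040 days.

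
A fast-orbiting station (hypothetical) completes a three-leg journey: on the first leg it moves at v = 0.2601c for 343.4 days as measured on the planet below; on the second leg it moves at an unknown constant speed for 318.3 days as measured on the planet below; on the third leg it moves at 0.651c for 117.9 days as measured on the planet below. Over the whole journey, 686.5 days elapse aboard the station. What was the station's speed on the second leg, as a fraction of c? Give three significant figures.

Leg 1: γ = 1/√(1 − 0.2601²) = 1/√0.9323 = 1.036; τ_1 = 343.4/1.036 = 331.6 days.
Leg 2: speed unknown; τ_2 = 318.3/γ_2.
Leg 3: γ = 1/√(1 − 0.651²) = 1/√0.5762 = 1.317; τ_3 = 117.9/1.317 = 89.50 days.
Total proper time: 331.6 + τ_2 + 89.50 = 686.5, so τ_2 = 686.5 − 421.1 = 265.4 days.
γ_2 = 318.3/265.4 = 1.199; β = √(1 − 1/γ²) = √0.3046.

β = 0.552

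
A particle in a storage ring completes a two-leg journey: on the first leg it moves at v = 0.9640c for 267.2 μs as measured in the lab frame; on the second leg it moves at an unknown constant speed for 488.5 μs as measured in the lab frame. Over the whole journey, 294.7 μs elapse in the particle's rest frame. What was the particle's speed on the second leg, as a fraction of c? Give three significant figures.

β = 0.889

Leg 1: γ = 1/√(1 − 0.9640²) = 1/√0.07070 = 3.761; τ_1 = 267.2/3.761 = 71.05 μs.
Leg 2: speed unknown; τ_2 = 488.5/γ_2.
Total proper time: 71.05 + τ_2 = 294.7, so τ_2 = 294.7 − 71.05 = 223.7 μs.
γ_2 = 488.5/223.7 = 2.184; β = √(1 − 1/γ²) = √0.7904.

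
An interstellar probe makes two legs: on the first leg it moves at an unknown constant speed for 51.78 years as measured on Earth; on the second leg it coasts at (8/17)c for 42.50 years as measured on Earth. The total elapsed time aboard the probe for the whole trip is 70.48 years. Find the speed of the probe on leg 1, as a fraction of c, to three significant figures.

Leg 1: speed unknown; τ_1 = 51.78/γ_1.
Leg 2: γ = 1/√(1 − (8/17)²) = 17/15 ≈ 1.133; τ_2 = 42.50/1.133 = 37.50 years.
Total proper time: τ_1 + 37.50 = 70.48, so τ_1 = 70.48 − 37.50 = 32.98 years.
γ_1 = 51.78/32.98 = 1.570; β = √(1 − 1/γ²) = √0.5943.

β = 0.771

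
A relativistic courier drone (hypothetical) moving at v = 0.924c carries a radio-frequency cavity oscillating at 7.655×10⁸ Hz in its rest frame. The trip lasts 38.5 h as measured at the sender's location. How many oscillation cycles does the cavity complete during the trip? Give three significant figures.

N = 4.06×10¹³

γ = 1/√(1 − 0.924²) = 1/√0.1462 = 2.615
The oscillator's own cycle count is N = f × τ where τ is the proper time aboard the drone. τ = Δt/γ = 38.5/2.615 = 14.72 h = 5.300×10⁴ s.
N = 7.655×10⁸ × 5.300×10⁴ = 4.057×10¹³.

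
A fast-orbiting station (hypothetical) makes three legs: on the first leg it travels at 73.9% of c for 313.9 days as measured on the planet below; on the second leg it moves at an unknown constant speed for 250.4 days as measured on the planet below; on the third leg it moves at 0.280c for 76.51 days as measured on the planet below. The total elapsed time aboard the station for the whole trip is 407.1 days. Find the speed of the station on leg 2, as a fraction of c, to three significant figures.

β = 0.873

Leg 1: β = 0.739; γ = 1/√(1 − 0.739²) = 1/√0.4539 = 1.484; τ_1 = 313.9/1.484 = 211.5 days.
Leg 2: speed unknown; τ_2 = 250.4/γ_2.
Leg 3: γ = 1/√(1 − 0.280²) = 25/24 ≈ 1.042; τ_3 = 76.51/1.042 = 73.45 days.
Total proper time: 211.5 + τ_2 + 73.45 = 407.1, so τ_2 = 407.1 − 284.9 = 122.2 days.
γ_2 = 250.4/122.2 = 2.050; β = √(1 − 1/γ²) = √0.7619.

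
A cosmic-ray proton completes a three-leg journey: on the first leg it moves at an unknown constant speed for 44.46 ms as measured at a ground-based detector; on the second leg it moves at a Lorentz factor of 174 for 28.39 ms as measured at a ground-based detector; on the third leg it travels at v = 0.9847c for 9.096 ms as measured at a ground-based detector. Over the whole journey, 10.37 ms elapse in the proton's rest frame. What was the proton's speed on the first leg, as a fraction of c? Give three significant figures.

Leg 1: speed unknown; τ_1 = 44.46/γ_1.
Leg 2: γ = 174; τ_2 = 28.39/174.0 = 0.1632 ms.
Leg 3: γ = 1/√(1 − 0.9847²) = 1/√0.03037 = 5.739; τ_3 = 9.096/5.739 = 1.585 ms.
Total proper time: τ_1 + 0.1632 + 1.585 = 10.37, so τ_1 = 10.37 − 1.748 = 8.622 ms.
γ_1 = 44.46/8.622 = 5.157; β = √(1 − 1/γ²) = √0.9624.

β = 0.981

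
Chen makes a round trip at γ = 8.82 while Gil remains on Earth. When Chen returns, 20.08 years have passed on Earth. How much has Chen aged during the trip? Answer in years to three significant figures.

τ = 2.28 years

γ = 8.82
Chen's clock measures proper time along the trip: τ = Δt/γ = 20.08/8.820 years.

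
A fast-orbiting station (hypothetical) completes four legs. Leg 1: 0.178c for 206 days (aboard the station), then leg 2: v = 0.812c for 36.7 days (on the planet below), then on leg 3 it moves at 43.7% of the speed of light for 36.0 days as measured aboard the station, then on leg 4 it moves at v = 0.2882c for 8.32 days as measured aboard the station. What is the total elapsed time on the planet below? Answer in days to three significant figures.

Leg 1: γ = 1/√(1 − 0.178²) = 1/√0.9683 = 1.016; Δt_1 = 1.016 × 206 = 209.3 days.
Leg 2: 36.7 days is already measured on the planet below.
Leg 3: β = 0.437; γ = 1/√(1 − 0.437²) = 1/√0.8090 = 1.112; Δt_3 = 1.112 × 36.0 = 40.02 days.
Leg 4: γ = 1/√(1 − 0.2882²) = 1/√0.9169 = 1.044; Δt_4 = 1.044 × 8.32 = 8.689 days.
Total: 209.3 + 36.70 + 40.02 + 8.689 days.

Δt = 295 days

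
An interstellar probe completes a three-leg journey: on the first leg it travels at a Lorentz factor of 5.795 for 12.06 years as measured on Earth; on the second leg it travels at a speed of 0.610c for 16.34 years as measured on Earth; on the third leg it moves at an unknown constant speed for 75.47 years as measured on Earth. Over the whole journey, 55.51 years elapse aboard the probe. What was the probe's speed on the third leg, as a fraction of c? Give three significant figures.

Leg 1: γ = 5.795; τ_1 = 12.06/5.795 = 2.081 years.
Leg 2: γ = 1/√(1 − 0.610²) = 1/√0.6279 = 1.262; τ_2 = 16.34/1.262 = 12.95 years.
Leg 3: speed unknown; τ_3 = 75.47/γ_3.
Total proper time: 2.081 + 12.95 + τ_3 = 55.51, so τ_3 = 55.51 − 15.03 = 40.48 years.
γ_3 = 75.47/40.48 = 1.864; β = √(1 − 1/γ²) = √0.7123.

β = 0.844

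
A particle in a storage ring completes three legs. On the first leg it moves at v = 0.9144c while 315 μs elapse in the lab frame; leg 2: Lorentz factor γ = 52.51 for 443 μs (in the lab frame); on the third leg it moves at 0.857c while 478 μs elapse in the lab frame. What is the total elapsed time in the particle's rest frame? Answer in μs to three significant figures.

Leg 1: γ = 1/√(1 − 0.9144²) = 1/√0.1639 = 2.470; τ_1 = 315/2.470 = 127.5 μs.
Leg 2: γ = 52.51; τ_2 = 443/52.51 = 8.436 μs.
Leg 3: γ = 1/√(1 − 0.857²) = 1/√0.2656 = 1.941; τ_3 = 478/1.941 = 246.3 μs.
Total: 127.5 + 8.436 + 246.3 μs.

τ = 382 μs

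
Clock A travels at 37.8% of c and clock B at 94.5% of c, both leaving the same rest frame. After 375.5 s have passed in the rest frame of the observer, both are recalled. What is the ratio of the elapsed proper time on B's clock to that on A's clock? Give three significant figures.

A: β = 0.378; γ = 1/√(1 − 0.378²) = 1/√0.8571 = 1.080. B: β = 0.945; γ = 1/√(1 − 0.945²) = 1/√0.1070 = 3.057.
τ_A/τ_B = γ_B/γ_A = 3.057/1.080 = 2.831, so τ_B/τ_A = 0.3533.

τ_B/τ_A = 0.353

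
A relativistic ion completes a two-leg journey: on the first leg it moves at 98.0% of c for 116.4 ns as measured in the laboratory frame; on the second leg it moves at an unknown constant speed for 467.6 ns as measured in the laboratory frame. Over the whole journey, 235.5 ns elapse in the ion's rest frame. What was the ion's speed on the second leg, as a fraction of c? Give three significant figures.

Leg 1: β = 0.980; γ = 1/√(1 − 0.980²) = 1/√0.03960 = 5.025; τ_1 = 116.4/5.025 = 23.16 ns.
Leg 2: speed unknown; τ_2 = 467.6/γ_2.
Total proper time: 23.16 + τ_2 = 235.5, so τ_2 = 235.5 − 23.16 = 212.3 ns.
γ_2 = 467.6/212.3 = 2.202; β = √(1 − 1/γ²) = √0.7938.

β = 0.891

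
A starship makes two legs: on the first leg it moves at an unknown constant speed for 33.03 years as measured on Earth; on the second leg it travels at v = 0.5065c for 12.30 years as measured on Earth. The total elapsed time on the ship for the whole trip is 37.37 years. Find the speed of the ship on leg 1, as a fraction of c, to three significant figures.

Leg 1: speed unknown; τ_1 = 33.03/γ_1.
Leg 2: γ = 1/√(1 − 0.5065²) = 1/√0.7435 = 1.160; τ_2 = 12.30/1.160 = 10.61 years.
Total proper time: τ_1 + 10.61 = 37.37, so τ_1 = 37.37 − 10.61 = 26.76 years.
γ_1 = 33.03/26.76 = 1.234; β = √(1 − 1/γ²) = √0.3434.

β = 0.586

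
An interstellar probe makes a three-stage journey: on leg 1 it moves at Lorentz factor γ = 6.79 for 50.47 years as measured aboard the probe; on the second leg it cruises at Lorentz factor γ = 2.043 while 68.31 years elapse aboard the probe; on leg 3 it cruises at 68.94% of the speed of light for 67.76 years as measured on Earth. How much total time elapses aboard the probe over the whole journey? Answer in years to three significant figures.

Leg 1: 50.47 years is already measured aboard the probe.
Leg 2: 68.31 years is already measured aboard the probe.
Leg 3: β = 0.6894; γ = 1/√(1 − 0.6894²) = 1/√0.5247 = 1.380; τ_3 = 67.76/1.380 = 49.08 years.
Total: 50.47 + 68.31 + 49.08 years.

τ = 168 years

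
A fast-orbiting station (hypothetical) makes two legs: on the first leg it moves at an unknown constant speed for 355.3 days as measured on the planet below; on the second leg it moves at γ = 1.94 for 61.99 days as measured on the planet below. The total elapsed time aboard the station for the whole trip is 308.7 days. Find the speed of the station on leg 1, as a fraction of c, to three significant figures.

β = 0.627

Leg 1: speed unknown; τ_1 = 355.3/γ_1.
Leg 2: γ = 1.94; τ_2 = 61.99/1.940 = 31.95 days.
Total proper time: τ_1 + 31.95 = 308.7, so τ_1 = 308.7 − 31.95 = 276.7 days.
γ_1 = 355.3/276.7 = 1.284; β = √(1 − 1/γ²) = √0.3933.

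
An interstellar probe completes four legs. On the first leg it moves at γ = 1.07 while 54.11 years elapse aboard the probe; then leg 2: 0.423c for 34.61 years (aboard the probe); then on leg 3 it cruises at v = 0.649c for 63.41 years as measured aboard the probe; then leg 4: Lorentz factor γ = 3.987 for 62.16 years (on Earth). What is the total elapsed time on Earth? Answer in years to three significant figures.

Leg 1: γ = 1.07; Δt_1 = 1.070 × 54.11 = 57.90 years.
Leg 2: γ = 1/√(1 − 0.423²) = 1/√0.8211 = 1.104; Δt_2 = 1.104 × 34.61 = 38.20 years.
Leg 3: γ = 1/√(1 − 0.649²) = 1/√0.5788 = 1.314; Δt_3 = 1.314 × 63.41 = 83.35 years.
Leg 4: 62.16 years is already measured on Earth.
Total: 57.90 + 38.20 + 83.35 + 62.16 years.

Δt = 242 years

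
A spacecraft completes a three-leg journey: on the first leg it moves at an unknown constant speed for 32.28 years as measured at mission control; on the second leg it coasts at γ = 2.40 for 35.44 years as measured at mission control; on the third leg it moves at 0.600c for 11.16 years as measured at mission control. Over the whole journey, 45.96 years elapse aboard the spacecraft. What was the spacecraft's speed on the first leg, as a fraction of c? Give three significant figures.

β = 0.724

Leg 1: speed unknown; τ_1 = 32.28/γ_1.
Leg 2: γ = 2.40; τ_2 = 35.44/2.400 = 14.77 years.
Leg 3: γ = 1/√(1 − 0.600²) = 5/4 = 1.250; τ_3 = 11.16/1.250 = 8.928 years.
Total proper time: τ_1 + 14.77 + 8.928 = 45.96, so τ_1 = 45.96 − 23.69 = 22.27 years.
γ_1 = 32.28/22.27 = 1.450; β = √(1 − 1/γ²) = √0.5242.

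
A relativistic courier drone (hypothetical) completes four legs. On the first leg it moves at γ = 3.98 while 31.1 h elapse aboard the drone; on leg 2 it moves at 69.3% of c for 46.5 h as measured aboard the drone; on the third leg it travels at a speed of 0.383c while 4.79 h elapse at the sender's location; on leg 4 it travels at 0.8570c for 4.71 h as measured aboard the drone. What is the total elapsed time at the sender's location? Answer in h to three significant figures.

Leg 1: γ = 3.98; Δt_1 = 3.980 × 31.1 = 123.8 h.
Leg 2: β = 0.693; γ = 1/√(1 − 0.693²) = 1/√0.5198 = 1.387; Δt_2 = 1.387 × 46.5 = 64.50 h.
Leg 3: 4.79 h is already measured at the sender's location.
Leg 4: γ = 1/√(1 − 0.8570²) = 1/√0.2656 = 1.941; Δt_4 = 1.941 × 4.71 = 9.140 h.
Total: 123.8 + 64.50 + 4.790 + 9.140 h.

Δt = 202 h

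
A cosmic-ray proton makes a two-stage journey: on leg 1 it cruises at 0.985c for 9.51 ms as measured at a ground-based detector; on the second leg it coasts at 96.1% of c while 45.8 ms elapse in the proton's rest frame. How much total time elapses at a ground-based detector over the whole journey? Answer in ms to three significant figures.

Δt = 175 ms

Leg 1: 9.51 ms is already measured at a ground-based detector.
Leg 2: β = 0.961; γ = 1/√(1 − 0.961²) = 1/√0.07648 = 3.616; Δt_2 = 3.616 × 45.8 = 165.6 ms.
Total: 9.510 + 165.6 ms.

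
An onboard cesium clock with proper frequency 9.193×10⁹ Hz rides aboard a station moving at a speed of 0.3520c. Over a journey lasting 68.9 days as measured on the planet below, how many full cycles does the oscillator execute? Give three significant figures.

γ = 1/√(1 − 0.3520²) = 1/√0.8761 = 1.068
The oscillator's own cycle count is N = f × τ where τ is the proper time aboard the station. τ = Δt/γ = 68.9/1.068 = 64.49 days = 5.572×10⁶ s.
N = 9.193×10⁹ × 5.572×10⁶ = 5.122×10¹⁶.

N = 5.12×10¹⁶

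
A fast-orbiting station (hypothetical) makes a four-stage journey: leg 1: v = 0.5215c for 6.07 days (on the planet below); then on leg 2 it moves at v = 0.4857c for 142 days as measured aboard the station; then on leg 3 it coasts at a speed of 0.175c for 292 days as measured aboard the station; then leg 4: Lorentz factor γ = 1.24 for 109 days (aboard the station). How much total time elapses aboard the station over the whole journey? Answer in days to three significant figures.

Leg 1: γ = 1/√(1 − 0.5215²) = 1/√0.7280 = 1.172; τ_1 = 6.07/1.172 = 5.179 days.
Leg 2: 142 days is already measured aboard the station.
Leg 3: 292 days is already measured aboard the station.
Leg 4: 109 days is already measured aboard the station.
Total: 5.179 + 142.0 + 292.0 + 109.0 days.

τ = 548 days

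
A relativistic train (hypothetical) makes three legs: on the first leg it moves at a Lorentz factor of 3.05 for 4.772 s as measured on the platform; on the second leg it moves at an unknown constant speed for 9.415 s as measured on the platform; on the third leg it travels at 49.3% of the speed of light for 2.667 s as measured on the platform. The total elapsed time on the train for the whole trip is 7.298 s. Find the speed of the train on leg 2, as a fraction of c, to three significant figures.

Leg 1: γ = 3.05; τ_1 = 4.772/3.050 = 1.565 s.
Leg 2: speed unknown; τ_2 = 9.415/γ_2.
Leg 3: β = 0.493; γ = 1/√(1 − 0.493²) = 1/√0.7570 = 1.149; τ_3 = 2.667/1.149 = 2.320 s.
Total proper time: 1.565 + τ_2 + 2.320 = 7.298, so τ_2 = 7.298 − 3.885 = 3.413 s.
γ_2 = 9.415/3.413 = 2.759; β = √(1 − 1/γ²) = √0.8686.

β = 0.932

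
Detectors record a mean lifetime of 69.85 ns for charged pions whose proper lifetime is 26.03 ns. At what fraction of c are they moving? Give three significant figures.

v = 0.928c

γ = Δt/τ₀ = 69.85/26.03 = 2.683
β = √(1 − 1/γ²) = √(1 − 0.1389) = √0.8611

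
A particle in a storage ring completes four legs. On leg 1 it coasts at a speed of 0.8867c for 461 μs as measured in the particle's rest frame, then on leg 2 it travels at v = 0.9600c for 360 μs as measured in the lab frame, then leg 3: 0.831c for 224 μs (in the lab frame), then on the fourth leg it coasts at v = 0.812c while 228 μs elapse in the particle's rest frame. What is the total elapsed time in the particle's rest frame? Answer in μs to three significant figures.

τ = 914 μs

Leg 1: 461 μs is already measured in the particle's rest frame.
Leg 2: γ = 1/√(1 − 0.9600²) = 1/√0.07840 = 3.571; τ_2 = 360/3.571 = 100.8 μs.
Leg 3: γ = 1/√(1 − 0.831²) = 1/√0.3094 = 1.798; τ_3 = 224/1.798 = 124.6 μs.
Leg 4: 228 μs is already measured in the particle's rest frame.
Total: 461.0 + 100.8 + 124.6 + 228.0 μs.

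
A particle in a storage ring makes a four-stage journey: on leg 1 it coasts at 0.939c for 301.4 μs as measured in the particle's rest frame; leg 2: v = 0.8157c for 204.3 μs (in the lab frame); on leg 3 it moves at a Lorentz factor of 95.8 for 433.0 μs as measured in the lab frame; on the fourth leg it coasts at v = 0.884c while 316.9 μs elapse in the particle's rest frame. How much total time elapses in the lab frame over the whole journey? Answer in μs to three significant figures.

Δt = 2190 μs

Leg 1: γ = 1/√(1 − 0.939²) = 1/√0.1183 = 2.908; Δt_1 = 2.908 × 301.4 = 876.4 μs.
Leg 2: 204.3 μs is already measured in the lab frame.
Leg 3: 433.0 μs is already measured in the lab frame.
Leg 4: γ = 1/√(1 − 0.884²) = 1/√0.2185 = 2.139; Δt_4 = 2.139 × 316.9 = 677.9 μs.
Total: 876.4 + 204.3 + 433.0 + 677.9 μs.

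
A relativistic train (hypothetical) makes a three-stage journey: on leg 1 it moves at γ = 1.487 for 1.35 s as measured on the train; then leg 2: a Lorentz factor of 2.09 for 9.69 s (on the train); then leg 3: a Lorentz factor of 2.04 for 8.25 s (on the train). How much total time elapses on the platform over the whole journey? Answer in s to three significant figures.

Leg 1: γ = 1.487; Δt_1 = 1.487 × 1.35 = 2.007 s.
Leg 2: γ = 2.09; Δt_2 = 2.090 × 9.69 = 20.25 s.
Leg 3: γ = 2.04; Δt_3 = 2.040 × 8.25 = 16.83 s.
Total: 2.007 + 20.25 + 16.83 s.

Δt = 39.1 s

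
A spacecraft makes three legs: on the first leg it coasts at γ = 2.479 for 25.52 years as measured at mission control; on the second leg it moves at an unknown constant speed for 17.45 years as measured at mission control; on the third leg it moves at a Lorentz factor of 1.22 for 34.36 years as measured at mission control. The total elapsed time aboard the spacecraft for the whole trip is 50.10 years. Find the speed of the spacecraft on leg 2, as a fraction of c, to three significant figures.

β = 0.745

Leg 1: γ = 2.479; τ_1 = 25.52/2.479 = 10.29 years.
Leg 2: speed unknown; τ_2 = 17.45/γ_2.
Leg 3: γ = 1.22; τ_3 = 34.36/1.220 = 28.16 years.
Total proper time: 10.29 + τ_2 + 28.16 = 50.10, so τ_2 = 50.10 − 38.46 = 11.64 years.
γ_2 = 17.45/11.64 = 1.499; β = √(1 − 1/γ²) = √0.5549.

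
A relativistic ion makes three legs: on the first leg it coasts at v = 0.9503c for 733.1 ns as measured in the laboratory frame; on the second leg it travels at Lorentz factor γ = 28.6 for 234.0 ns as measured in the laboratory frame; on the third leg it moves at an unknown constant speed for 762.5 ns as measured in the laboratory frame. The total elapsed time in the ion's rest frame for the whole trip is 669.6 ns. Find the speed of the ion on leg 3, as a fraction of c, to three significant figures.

Leg 1: γ = 1/√(1 − 0.9503²) = 1/√0.09693 = 3.212; τ_1 = 733.1/3.212 = 228.2 ns.
Leg 2: γ = 28.6; τ_2 = 234.0/28.60 = 8.182 ns.
Leg 3: speed unknown; τ_3 = 762.5/γ_3.
Total proper time: 228.2 + 8.182 + τ_3 = 669.6, so τ_3 = 669.6 − 236.4 = 433.2 ns.
γ_3 = 762.5/433.2 = 1.760; β = √(1 − 1/γ²) = √0.6773.

β = 0.823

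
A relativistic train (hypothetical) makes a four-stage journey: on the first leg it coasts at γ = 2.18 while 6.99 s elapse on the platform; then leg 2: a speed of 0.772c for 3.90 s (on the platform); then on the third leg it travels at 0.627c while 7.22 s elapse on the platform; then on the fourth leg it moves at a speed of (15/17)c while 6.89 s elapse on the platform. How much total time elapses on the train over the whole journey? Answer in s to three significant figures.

τ = 14.6 s

Leg 1: γ = 2.18; τ_1 = 6.99/2.180 = 3.206 s.
Leg 2: γ = 1/√(1 − 0.772²) = 1/√0.4040 = 1.573; τ_2 = 3.90/1.573 = 2.479 s.
Leg 3: γ = 1/√(1 − 0.627²) = 1/√0.6069 = 1.284; τ_3 = 7.22/1.284 = 5.625 s.
Leg 4: γ = 1/√(1 − (15/17)²) = 17/8 = 2.125; τ_4 = 6.89/2.125 = 3.242 s.
Total: 3.206 + 2.479 + 5.625 + 3.242 s.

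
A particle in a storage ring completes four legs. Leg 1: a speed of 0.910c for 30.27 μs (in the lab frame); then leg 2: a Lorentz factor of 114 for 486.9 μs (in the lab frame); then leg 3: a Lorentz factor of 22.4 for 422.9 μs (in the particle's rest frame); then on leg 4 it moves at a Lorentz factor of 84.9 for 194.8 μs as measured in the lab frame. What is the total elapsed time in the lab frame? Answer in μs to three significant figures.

Leg 1: 30.27 μs is already measured in the lab frame.
Leg 2: 486.9 μs is already measured in the lab frame.
Leg 3: γ = 22.4; Δt_3 = 22.40 × 422.9 = 9473 μs.
Leg 4: 194.8 μs is already measured in the lab frame.
Total: 30.27 + 486.9 + 9473 + 194.8 μs.

Δt = 1.02×10⁴ μs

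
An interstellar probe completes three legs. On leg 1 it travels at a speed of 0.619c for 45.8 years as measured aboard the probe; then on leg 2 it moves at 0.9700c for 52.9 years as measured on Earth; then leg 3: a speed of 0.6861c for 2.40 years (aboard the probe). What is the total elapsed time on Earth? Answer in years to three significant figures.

Δt = 115 years

Leg 1: γ = 1/√(1 − 0.619²) = 1/√0.6168 = 1.273; Δt_1 = 1.273 × 45.8 = 58.31 years.
Leg 2: 52.9 years is already measured on Earth.
Leg 3: γ = 1/√(1 − 0.6861²) = 1/√0.5293 = 1.375; Δt_3 = 1.375 × 2.40 = 3.299 years.
Total: 58.31 + 52.90 + 3.299 years.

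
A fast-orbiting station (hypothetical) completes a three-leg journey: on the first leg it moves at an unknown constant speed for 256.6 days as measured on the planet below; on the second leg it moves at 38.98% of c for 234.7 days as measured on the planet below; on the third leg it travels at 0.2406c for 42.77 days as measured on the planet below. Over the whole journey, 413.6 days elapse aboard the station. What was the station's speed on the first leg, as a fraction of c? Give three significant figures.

β = 0.794

Leg 1: speed unknown; τ_1 = 256.6/γ_1.
Leg 2: β = 0.3898; γ = 1/√(1 − 0.3898²) = 1/√0.8481 = 1.086; τ_2 = 234.7/1.086 = 216.1 days.
Leg 3: γ = 1/√(1 − 0.2406²) = 1/√0.9421 = 1.030; τ_3 = 42.77/1.030 = 41.51 days.
Total proper time: τ_1 + 216.1 + 41.51 = 413.6, so τ_1 = 413.6 − 257.6 = 156.0 days.
γ_1 = 256.6/156.0 = 1.645; β = √(1 − 1/γ²) = √0.6306.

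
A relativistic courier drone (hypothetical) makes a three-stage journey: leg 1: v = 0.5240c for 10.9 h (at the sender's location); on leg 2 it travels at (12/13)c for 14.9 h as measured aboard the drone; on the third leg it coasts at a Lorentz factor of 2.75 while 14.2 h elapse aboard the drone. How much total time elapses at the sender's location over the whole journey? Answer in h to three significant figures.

Δt = 88.7 h

Leg 1: 10.9 h is already measured at the sender's location.
Leg 2: γ = 1/√(1 − (12/13)²) = 13/5 = 2.600; Δt_2 = 2.600 × 14.9 = 38.74 h.
Leg 3: γ = 2.75; Δt_3 = 2.750 × 14.2 = 39.05 h.
Total: 10.90 + 38.74 + 39.05 h.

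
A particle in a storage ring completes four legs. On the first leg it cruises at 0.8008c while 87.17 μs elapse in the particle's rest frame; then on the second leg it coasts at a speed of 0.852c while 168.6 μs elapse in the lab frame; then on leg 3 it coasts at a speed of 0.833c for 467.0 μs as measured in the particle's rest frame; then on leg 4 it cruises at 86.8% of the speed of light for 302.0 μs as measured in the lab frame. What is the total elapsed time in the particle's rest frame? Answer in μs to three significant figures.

Leg 1: 87.17 μs is already measured in the particle's rest frame.
Leg 2: γ = 1/√(1 − 0.852²) = 1/√0.2741 = 1.910; τ_2 = 168.6/1.910 = 88.27 μs.
Leg 3: 467.0 μs is already measured in the particle's rest frame.
Leg 4: β = 0.868; γ = 1/√(1 − 0.868²) = 1/√0.2466 = 2.014; τ_4 = 302.0/2.014 = 150.0 μs.
Total: 87.17 + 88.27 + 467.0 + 150.0 μs.

τ = 792 μs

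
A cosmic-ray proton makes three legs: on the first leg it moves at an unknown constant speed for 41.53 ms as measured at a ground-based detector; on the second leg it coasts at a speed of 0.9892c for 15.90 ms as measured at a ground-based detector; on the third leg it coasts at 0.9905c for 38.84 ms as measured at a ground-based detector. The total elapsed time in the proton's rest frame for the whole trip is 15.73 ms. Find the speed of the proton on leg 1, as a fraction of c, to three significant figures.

Leg 1: speed unknown; τ_1 = 41.53/γ_1.
Leg 2: γ = 1/√(1 − 0.9892²) = 1/√0.02148 = 6.823; τ_2 = 15.90/6.823 = 2.330 ms.
Leg 3: γ = 1/√(1 − 0.9905²) = 1/√0.01891 = 7.272; τ_3 = 38.84/7.272 = 5.341 ms.
Total proper time: τ_1 + 2.330 + 5.341 = 15.73, so τ_1 = 15.73 − 7.671 = 8.059 ms.
γ_1 = 41.53/8.059 = 5.154; β = √(1 − 1/γ²) = √0.9623.

β = 0.981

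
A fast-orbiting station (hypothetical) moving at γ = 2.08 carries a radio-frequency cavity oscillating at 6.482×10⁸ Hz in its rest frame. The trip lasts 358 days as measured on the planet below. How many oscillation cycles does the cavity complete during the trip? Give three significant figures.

γ = 2.08
The oscillator's own cycle count is N = f × τ where τ is the proper time aboard the station. τ = Δt/γ = 358/2.080 = 172.1 days = 1.487×10⁷ s.
N = 6.482×10⁸ × 1.487×10⁷ = 9.639×10¹⁵.

N = 9.64×10¹⁵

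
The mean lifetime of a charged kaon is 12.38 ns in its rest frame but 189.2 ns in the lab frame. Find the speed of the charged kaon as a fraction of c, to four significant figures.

v = 0.9979c

γ = Δt/τ₀ = 189.2/12.38 = 15.28
β = √(1 − 1/γ²) = √(1 − 0.004282) = √0.9957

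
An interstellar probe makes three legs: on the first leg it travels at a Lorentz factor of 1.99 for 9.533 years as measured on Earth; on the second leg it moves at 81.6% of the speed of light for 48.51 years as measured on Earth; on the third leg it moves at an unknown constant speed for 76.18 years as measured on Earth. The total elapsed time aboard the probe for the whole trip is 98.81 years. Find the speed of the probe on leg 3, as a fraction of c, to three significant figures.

β = 0.500

Leg 1: γ = 1.99; τ_1 = 9.533/1.990 = 4.790 years.
Leg 2: β = 0.816; γ = 1/√(1 − 0.816²) = 1/√0.3341 = 1.730; τ_2 = 48.51/1.730 = 28.04 years.
Leg 3: speed unknown; τ_3 = 76.18/γ_3.
Total proper time: 4.790 + 28.04 + τ_3 = 98.81, so τ_3 = 98.81 − 32.83 = 65.98 years.
γ_3 = 76.18/65.98 = 1.155; β = √(1 − 1/γ²) = √0.2499.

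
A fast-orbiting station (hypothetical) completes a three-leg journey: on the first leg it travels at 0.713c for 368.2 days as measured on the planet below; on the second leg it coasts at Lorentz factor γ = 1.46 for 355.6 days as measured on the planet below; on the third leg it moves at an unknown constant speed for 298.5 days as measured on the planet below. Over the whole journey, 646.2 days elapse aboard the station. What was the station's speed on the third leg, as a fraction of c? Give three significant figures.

Leg 1: γ = 1/√(1 − 0.713²) = 1/√0.4916 = 1.426; τ_1 = 368.2/1.426 = 258.2 days.
Leg 2: γ = 1.46; τ_2 = 355.6/1.460 = 243.6 days.
Leg 3: speed unknown; τ_3 = 298.5/γ_3.
Total proper time: 258.2 + 243.6 + τ_3 = 646.2, so τ_3 = 646.2 − 501.7 = 144.5 days.
γ_3 = 298.5/144.5 = 2.066; β = √(1 − 1/γ²) = √0.7658.

β = 0.875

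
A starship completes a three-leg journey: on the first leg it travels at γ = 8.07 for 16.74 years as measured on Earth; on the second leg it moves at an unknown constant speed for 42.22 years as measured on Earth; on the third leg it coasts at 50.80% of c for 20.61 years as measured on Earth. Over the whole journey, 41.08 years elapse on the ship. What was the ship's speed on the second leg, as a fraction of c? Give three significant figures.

β = 0.864

Leg 1: γ = 8.07; τ_1 = 16.74/8.070 = 2.074 years.
Leg 2: speed unknown; τ_2 = 42.22/γ_2.
Leg 3: β = 0.5080; γ = 1/√(1 − 0.5080²) = 1/√0.7419 = 1.161; τ_3 = 20.61/1.161 = 17.75 years.
Total proper time: 2.074 + τ_2 + 17.75 = 41.08, so τ_2 = 41.08 − 19.83 = 21.25 years.
γ_2 = 42.22/21.25 = 1.987; β = √(1 − 1/γ²) = √0.7466.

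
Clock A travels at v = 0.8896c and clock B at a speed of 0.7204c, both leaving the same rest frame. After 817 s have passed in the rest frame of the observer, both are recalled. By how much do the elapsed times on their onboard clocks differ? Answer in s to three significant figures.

A: γ = 1/√(1 − 0.8896²) = 1/√0.2086 = 2.189; τ_A = 817/2.189 = 373.2 s.
B: γ = 1/√(1 − 0.7204²) = 1/√0.4810 = 1.442; τ_B = 817/1.442 = 566.6 s.

|τ_A − τ_B| = 193 s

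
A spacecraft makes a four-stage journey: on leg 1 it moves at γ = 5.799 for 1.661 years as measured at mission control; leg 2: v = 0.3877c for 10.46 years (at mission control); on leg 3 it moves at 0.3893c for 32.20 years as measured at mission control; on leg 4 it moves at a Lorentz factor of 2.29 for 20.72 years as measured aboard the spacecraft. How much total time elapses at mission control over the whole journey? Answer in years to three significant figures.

Leg 1: 1.661 years is already measured at mission control.
Leg 2: 10.46 years is already measured at mission control.
Leg 3: 32.20 years is already measured at mission control.
Leg 4: γ = 2.29; Δt_4 = 2.290 × 20.72 = 47.45 years.
Total: 1.661 + 10.46 + 32.20 + 47.45 years.

Δt = 91.8 years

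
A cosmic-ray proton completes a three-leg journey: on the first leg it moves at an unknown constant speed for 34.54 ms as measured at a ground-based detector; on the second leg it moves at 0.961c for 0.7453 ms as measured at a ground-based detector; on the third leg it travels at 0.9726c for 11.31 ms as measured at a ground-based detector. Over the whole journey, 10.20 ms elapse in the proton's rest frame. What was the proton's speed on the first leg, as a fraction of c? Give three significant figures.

Leg 1: speed unknown; τ_1 = 34.54/γ_1.
Leg 2: γ = 1/√(1 − 0.961²) = 1/√0.07648 = 3.616; τ_2 = 0.7453/3.616 = 0.2061 ms.
Leg 3: γ = 1/√(1 − 0.9726²) = 1/√0.05405 = 4.301; τ_3 = 11.31/4.301 = 2.629 ms.
Total proper time: τ_1 + 0.2061 + 2.629 = 10.20, so τ_1 = 10.20 − 2.836 = 7.364 ms.
γ_1 = 34.54/7.364 = 4.690; β = √(1 − 1/γ²) = √0.9545.

β = 0.977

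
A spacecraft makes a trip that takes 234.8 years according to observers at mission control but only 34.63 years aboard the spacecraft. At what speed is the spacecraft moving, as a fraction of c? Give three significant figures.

β = 0.989

The proper time is measured aboard the spacecraft (both events occur at the spacecraft's location); Δt is measured at mission control. γ = Δt/τ = 234.8/34.63 = 6.780.
β = √(1 − 1/γ²) = √(1 − 0.02175) = √0.9782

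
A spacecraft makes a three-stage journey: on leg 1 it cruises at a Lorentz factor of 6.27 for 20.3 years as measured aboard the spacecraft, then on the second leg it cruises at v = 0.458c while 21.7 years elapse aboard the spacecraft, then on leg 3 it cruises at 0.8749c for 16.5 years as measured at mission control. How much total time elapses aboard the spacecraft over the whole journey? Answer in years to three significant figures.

Leg 1: 20.3 years is already measured aboard the spacecraft.
Leg 2: 21.7 years is already measured aboard the spacecraft.
Leg 3: γ = 1/√(1 − 0.8749²) = 1/√0.2345 = 2.065; τ_3 = 16.5/2.065 = 7.991 years.
Total: 20.30 + 21.70 + 7.991 years.

τ = 50.0 years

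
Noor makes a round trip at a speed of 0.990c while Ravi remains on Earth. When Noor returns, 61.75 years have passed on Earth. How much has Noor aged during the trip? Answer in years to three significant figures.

γ = 1/√(1 − 0.990²) = 1/√0.01990 = 7.089
Noor's clock measures proper time along the trip: τ = Δt/γ = 61.75/7.089 years.

τ = 8.71 years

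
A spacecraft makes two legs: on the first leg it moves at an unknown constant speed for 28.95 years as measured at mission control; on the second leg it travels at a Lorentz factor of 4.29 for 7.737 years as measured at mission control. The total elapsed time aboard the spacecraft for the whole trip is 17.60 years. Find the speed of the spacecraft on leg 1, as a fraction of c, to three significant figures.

Leg 1: speed unknown; τ_1 = 28.95/γ_1.
Leg 2: γ = 4.29; τ_2 = 7.737/4.290 = 1.803 years.
Total proper time: τ_1 + 1.803 = 17.60, so τ_1 = 17.60 − 1.803 = 15.80 years.
γ_1 = 28.95/15.80 = 1.833; β = √(1 − 1/γ²) = √0.7023.

β = 0.838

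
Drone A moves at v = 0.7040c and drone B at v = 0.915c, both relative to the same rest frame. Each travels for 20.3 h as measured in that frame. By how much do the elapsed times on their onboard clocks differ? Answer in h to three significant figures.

A: γ = 1/√(1 − 0.7040²) = 1/√0.5044 = 1.408; τ_A = 20.3/1.408 = 14.42 h.
B: γ = 1/√(1 − 0.915²) = 1/√0.1628 = 2.479; τ_B = 20.3/2.479 = 8.190 h.

|τ_A − τ_B| = 6.23 h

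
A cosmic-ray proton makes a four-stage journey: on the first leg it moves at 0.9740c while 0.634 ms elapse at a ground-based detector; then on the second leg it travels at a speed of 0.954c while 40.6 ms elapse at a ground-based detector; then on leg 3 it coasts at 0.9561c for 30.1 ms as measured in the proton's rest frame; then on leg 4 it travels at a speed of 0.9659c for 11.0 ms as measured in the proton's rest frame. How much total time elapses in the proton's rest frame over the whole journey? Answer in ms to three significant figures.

Leg 1: γ = 1/√(1 − 0.9740²) = 1/√0.05132 = 4.414; τ_1 = 0.634/4.414 = 0.1436 ms.
Leg 2: γ = 1/√(1 − 0.954²) = 1/√0.08988 = 3.335; τ_2 = 40.6/3.335 = 12.17 ms.
Leg 3: 30.1 ms is already measured in the proton's rest frame.
Leg 4: 11.0 ms is already measured in the proton's rest frame.
Total: 0.1436 + 12.17 + 30.10 + 11.00 ms.

τ = 53.4 ms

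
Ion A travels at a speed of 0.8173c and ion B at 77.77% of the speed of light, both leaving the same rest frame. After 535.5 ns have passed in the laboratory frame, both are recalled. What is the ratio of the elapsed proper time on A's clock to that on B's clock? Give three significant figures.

A: γ = 1/√(1 − 0.8173²) = 1/√0.3320 = 1.735. B: β = 0.7777; γ = 1/√(1 − 0.7777²) = 1/√0.3952 = 1.591.
τ_A/τ_B = γ_B/γ_A = 1.591/1.735 = 0.9166, so τ_A/τ_B = 0.9166.

τ_A/τ_B = 0.917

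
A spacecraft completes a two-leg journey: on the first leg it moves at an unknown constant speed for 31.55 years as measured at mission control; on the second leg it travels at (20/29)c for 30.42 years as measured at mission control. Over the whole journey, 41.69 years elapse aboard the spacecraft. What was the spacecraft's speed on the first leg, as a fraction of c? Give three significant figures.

Leg 1: speed unknown; τ_1 = 31.55/γ_1.
Leg 2: γ = 1/√(1 − (20/29)²) = 29/21 ≈ 1.381; τ_2 = 30.42/1.381 = 22.03 years.
Total proper time: τ_1 + 22.03 = 41.69, so τ_1 = 41.69 − 22.03 = 19.66 years.
γ_1 = 31.55/19.66 = 1.605; β = √(1 − 1/γ²) = √0.6116.

β = 0.782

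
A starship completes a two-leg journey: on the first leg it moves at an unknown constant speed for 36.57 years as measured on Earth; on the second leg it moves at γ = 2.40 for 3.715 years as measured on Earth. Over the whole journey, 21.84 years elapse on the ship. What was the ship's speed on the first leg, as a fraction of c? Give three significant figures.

Leg 1: speed unknown; τ_1 = 36.57/γ_1.
Leg 2: γ = 2.40; τ_2 = 3.715/2.400 = 1.548 years.
Total proper time: τ_1 + 1.548 = 21.84, so τ_1 = 21.84 − 1.548 = 20.29 years.
γ_1 = 36.57/20.29 = 1.802; β = √(1 − 1/γ²) = √0.6921.

β = 0.832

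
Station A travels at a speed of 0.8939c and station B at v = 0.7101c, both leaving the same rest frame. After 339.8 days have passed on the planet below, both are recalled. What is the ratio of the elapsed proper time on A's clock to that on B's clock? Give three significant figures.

A: γ = 1/√(1 − 0.8939²) = 1/√0.2009 = 2.231. B: γ = 1/√(1 − 0.7101²) = 1/√0.4958 = 1.420.
τ_A/τ_B = γ_B/γ_A = 1.420/2.231 = 0.6367, so τ_A/τ_B = 0.6367.

τ_A/τ_B = 0.637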